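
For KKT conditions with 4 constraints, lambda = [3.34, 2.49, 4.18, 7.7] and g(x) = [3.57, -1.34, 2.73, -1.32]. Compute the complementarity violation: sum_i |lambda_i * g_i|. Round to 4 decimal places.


KKT complementary slackness check:
lambda_1 * g_1 = 3.34 * 3.57 = 11.9238
lambda_2 * g_2 = 2.49 * -1.34 = -3.3366
lambda_3 * g_3 = 4.18 * 2.73 = 11.4114
lambda_4 * g_4 = 7.7 * -1.32 = -10.164
Total violation = 11.9238 + 3.3366 + 11.4114 + 10.164 = 36.8358


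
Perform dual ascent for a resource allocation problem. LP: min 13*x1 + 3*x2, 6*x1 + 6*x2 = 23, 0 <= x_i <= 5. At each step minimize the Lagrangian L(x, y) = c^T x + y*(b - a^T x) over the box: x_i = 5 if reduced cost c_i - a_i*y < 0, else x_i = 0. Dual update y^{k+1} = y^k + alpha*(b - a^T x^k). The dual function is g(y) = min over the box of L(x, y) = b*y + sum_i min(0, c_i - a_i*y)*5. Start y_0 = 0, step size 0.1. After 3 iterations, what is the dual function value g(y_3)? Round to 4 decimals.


Dual ascent for LP: min 13*x1 + 3*x2, 6*x1 + 6*x2 = 23, 0 <= x_i <= 5
Step 1: y^k = 0.0, reduced costs: (13.0, 3.0)
  x^k = (0.0, 0.0), subgradient = b - a^T x = 23.0
  y^{k+1} = 0.0 + 0.1*23.0 = 2.3
Step 2: y^k = 2.3, reduced costs: (-0.8, -10.8)
  x^k = (5.0, 5.0), subgradient = b - a^T x = -37.0
  y^{k+1} = 2.3 + 0.1*-37.0 = -1.4
Step 3: y^k = -1.4, reduced costs: (21.4, 11.4)
  x^k = (0.0, 0.0), subgradient = b - a^T x = 23.0
  y^{k+1} = -1.4 + 0.1*23.0 = 0.9
Dual objective at y_3 = 0.9: reduced costs (7.6, -2.4), box minimizer x = (0.0, 5.0)
g(y_3) = b*y + (c1 - a1*y)*x1 + (c2 - a2*y)*x2 = 23*0.9 + 7.6*0.0 + (-2.4)*5.0 = 20.7 + 0.0 - 12.0 = 8.7


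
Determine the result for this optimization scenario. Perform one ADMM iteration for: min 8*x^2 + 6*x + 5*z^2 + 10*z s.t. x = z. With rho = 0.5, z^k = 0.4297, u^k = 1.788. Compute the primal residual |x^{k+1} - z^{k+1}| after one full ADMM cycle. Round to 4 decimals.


ADMM iteration with rho = 0.5, z^k = 0.4297, u^k = 1.788
Step 1: x-update.
Minimize 8*x^2 + 6*x + (0.5/2)*(x - 0.4297 + 1.788)^2
FOC: (2*8 + 0.5)*x = -6 + 0.5*(0.4297 - 1.788)
x^{k+1} = -0.4048
Step 2: z-update.
Minimize 5*z^2 + 10*z + (0.5/2)*(-0.4048 - z + 1.788)^2
FOC: (2*5 + 0.5)*z = -10 + 0.5*(-0.4048 + 1.788)
z^{k+1} = -0.8865
Step 3: u-update.
u^{k+1} = 1.788 - 0.4048 + 0.8865 = 2.2697
Step 4: Primal residual = |-0.4048 + 0.8865| = 0.4817


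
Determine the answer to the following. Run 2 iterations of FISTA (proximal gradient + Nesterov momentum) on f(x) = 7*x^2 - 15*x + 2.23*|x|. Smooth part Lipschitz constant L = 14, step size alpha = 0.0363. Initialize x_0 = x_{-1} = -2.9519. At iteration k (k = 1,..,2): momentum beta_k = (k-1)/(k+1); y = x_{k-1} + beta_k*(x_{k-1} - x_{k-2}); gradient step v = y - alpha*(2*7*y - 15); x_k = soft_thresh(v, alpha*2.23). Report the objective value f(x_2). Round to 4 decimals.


FISTA on f(x) = 7*x^2 - 15*x + 2.23*|x|
L = 14, alpha = 0.0363
Iteration 1: beta = 0.0, y = -2.9519 + 0.0*(-2.9519 + 2.9519) = -2.9519
  grad(y) = -56.3266, v = y - alpha*grad = -0.9072
  prox(v) = soft_thresh(-0.9072, 0.0809) = -0.8263
Iteration 2: beta = 0.3333, y = -0.8263 + 0.3333*(-0.8263 + 2.9519) = -0.1178
  grad(y) = -16.6486, v = y - alpha*grad = 0.4866
  prox(v) = soft_thresh(0.4866, 0.0809) = 0.4056
f(x_2) = 7*0.4056^2 - 15*0.4056 + 2.23*|0.4056| = -4.0282


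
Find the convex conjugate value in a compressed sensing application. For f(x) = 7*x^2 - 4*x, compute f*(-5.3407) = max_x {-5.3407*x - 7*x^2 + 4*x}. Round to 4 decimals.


f*(y) = sup_x {y*x - a*x^2 - b*x} = sup_x {(y-b)*x - a*x^2}
FOC: (y - b) - 2a*x = 0 => x* = (y - b)/(2a)
x* = (-5.3407 + 4)/(2*7) = -0.0958
f*(-5.3407) = (y-b)^2/(4a) = (-5.3407 + 4)^2/(4*7)
= 1.7975/28 = 0.0642


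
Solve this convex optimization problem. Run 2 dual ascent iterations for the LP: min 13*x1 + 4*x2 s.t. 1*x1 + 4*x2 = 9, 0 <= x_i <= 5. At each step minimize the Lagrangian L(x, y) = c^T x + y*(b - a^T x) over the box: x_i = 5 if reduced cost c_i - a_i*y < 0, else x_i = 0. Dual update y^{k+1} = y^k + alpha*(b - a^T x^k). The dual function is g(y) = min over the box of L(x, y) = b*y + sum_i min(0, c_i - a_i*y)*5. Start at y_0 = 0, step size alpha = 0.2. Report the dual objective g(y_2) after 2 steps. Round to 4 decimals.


Dual ascent for LP: min 13*x1 + 4*x2, 1*x1 + 4*x2 = 9, 0 <= x_i <= 5
Step 1: y^k = 0.0, reduced costs: (13.0, 4.0)
  x^k = (0.0, 0.0), subgradient = b - a^T x = 9.0
  y^{k+1} = 0.0 + 0.2*9.0 = 1.8
Step 2: y^k = 1.8, reduced costs: (11.2, -3.2)
  x^k = (0.0, 5.0), subgradient = b - a^T x = -11.0
  y^{k+1} = 1.8 + 0.2*-11.0 = -0.4
Dual objective at y_2 = -0.4: reduced costs (13.4, 5.6), box minimizer x = (0.0, 0.0)
g(y_2) = b*y + (c1 - a1*y)*x1 + (c2 - a2*y)*x2 = 9*(-0.4) + 13.4*0.0 + 5.6*0.0 = -3.6 + 0.0 + 0.0 = -3.6


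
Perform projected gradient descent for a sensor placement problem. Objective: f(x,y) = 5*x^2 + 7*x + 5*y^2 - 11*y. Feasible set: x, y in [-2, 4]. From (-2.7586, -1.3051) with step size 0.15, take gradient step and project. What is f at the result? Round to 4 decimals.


Step 1: Compute gradient at (-2.7586, -1.3051).
grad_x = 2*5*-2.7586 + 7 = -20.586
grad_y = 2*5*-1.3051 - 11 = -24.051
Step 2: Gradient step.
x_raw = -2.7586 - 0.15*-20.586 = 0.3293
y_raw = -1.3051 - 0.15*-24.051 = 2.3026
Step 3: Project onto [-2, 4].
x_proj = clip(0.3293) = 0.3293
y_proj = clip(2.3026) = 2.3026
Step 4: Evaluate f.
f(0.3293, 2.3026) = 4.0279


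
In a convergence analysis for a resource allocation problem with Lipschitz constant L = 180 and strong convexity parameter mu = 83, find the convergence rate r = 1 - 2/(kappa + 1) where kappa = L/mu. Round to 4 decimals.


Step 1: Compute the condition number.
kappa = L/mu = 180/83 = 2.1687
Step 2: Compute the convergence rate.
r = 1 - 2/(kappa + 1) = 1 - 2*mu/(L + mu) = (L - mu)/(L + mu) = 97/263 = 0.3688


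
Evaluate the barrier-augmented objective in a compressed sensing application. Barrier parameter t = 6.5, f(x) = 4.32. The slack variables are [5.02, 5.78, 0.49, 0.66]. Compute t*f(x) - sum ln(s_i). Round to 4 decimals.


Step 1: Compute log-barrier.
ln values: [1.6134, 1.7544, -0.7133, -0.4155]
phi = -(1.6134 + 1.7544 - 0.7133 - 0.4155) = -2.239
Step 2: Compute augmented objective.
t*f(x) = 6.5*4.32 = 28.08
Total = 28.08 - 2.239 = 25.841


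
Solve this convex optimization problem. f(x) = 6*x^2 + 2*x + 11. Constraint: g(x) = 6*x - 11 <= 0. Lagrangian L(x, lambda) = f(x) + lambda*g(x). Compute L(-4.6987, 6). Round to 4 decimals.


Step 1: Evaluate f(x).
f(-4.6987) = 6*(-4.6987)^2 + 2*(-4.6987) + 11 = 134.0693
Step 2: Evaluate g(x).
g(-4.6987) = 6*-4.6987 - 11 = -39.1922
Step 3: Compute Lagrangian.
L = 134.0693 + 6*-39.1922 = -101.0839


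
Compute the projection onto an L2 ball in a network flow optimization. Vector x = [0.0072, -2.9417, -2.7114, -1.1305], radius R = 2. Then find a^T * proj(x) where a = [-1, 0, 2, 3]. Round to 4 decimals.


Step 1: Compute ||x|| (intermediates to 6 decimals).
||x|| = sqrt(0.0072^2 + (-2.9417)^2 + (-2.7114)^2 + (-1.1305)^2) = 4.157327
Step 2: Project.
Since ||x|| > R, scale = R/||x|| = 2/4.157327 = 0.481078, proj(x) = scale * x
proj(x) = [0.003464, -1.415187, -1.304395, -0.543859]
Step 3: Dot product.
a^T * proj(x) = -1*0.003464 + 0*(-1.415187) + 2*(-1.304395) + 3*(-0.543859) = -4.2438


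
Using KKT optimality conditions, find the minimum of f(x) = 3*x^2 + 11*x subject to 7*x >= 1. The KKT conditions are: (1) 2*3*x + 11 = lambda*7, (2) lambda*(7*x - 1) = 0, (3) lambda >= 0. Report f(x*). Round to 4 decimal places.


Step 1: Try lambda = 0 (constraint inactive).
x_unc = -11/(2*3) = -1.8333
Check: 7*-1.8333 = -12.8331 < 1 -- violated!
Step 2: Constraint must be active: 7*x = 1
x* = 1/7 = 0.1429 (rounded; the exact value 1/7 is used below)
lambda = (2*3*(1/7) + 11)/7 = 1.6939
Step 3: Compute optimal value.
f(x*) = 3*(1/7)^2 + 11*(1/7) = 1.6327


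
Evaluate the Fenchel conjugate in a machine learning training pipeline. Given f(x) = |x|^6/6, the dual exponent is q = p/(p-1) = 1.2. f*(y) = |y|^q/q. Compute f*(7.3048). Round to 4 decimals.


The conjugate exponent q satisfies 1/p + 1/q = 1.
p = 6, so q = 6/(6 - 1) = 1.2
|y|^q = 7.3048^1.2 = 10.8725
f*(7.3048) = 10.8725 / 1.2 = 9.0604


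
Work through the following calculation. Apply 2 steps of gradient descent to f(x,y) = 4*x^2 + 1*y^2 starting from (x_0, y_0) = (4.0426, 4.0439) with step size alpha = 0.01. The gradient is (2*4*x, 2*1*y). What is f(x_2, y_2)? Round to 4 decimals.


Gradient descent on f(x,y) = 4*x^2 + 1*y^2.
Starting point: (4.0426, 4.0439), alpha = 0.01
Step 1: grad_x = 2*4*4.0426 = 32.3408, grad_y = 2*1*4.0439 = 8.0878
  x_1 = 4.0426 - 0.01*32.3408 = 3.7192
  y_1 = 4.0439 - 0.01*8.0878 = 3.963
Step 2: grad_x = 2*4*3.7192 = 29.7535, grad_y = 2*1*3.963 = 7.926
  x_2 = 3.7192 - 0.01*29.7535 = 3.4217
  y_2 = 3.963 - 0.01*7.926 = 3.8838
f(3.4217, 3.8838) = 4*3.4217^2 + 1*3.8838^2 = 61.9145


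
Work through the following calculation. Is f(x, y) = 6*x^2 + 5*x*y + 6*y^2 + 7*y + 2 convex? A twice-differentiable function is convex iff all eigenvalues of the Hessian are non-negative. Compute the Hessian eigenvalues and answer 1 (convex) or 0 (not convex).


The Hessian of f(x,y) = 6*x^2 + 5*x*y + 6*y^2 + 7*y + 2 is:
H = [[12, 5], [5, 12]]
Trace = 12 + 12 = 24
Determinant = 12*12 - (5)^2 = 119
Discriminant = (24)^2 - 4*119 = 100.0
Eigenvalues: lambda_1 = 7.0, lambda_2 = 17.0
The function is convex.

1


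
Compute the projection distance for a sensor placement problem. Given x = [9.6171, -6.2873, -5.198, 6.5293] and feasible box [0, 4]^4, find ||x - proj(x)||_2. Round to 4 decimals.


Project each component onto [0, 4].
clip(9.6171) = 4.0, clip(-6.2873) = 0.0, clip(-5.198) = 0.0, clip(6.5293) = 4.0
Projection = [4.0, 0.0, 0.0, 4.0]
Squared diffs: [31.5518, 39.5301, 27.0192, 6.3974]
Distance = sqrt(104.4985) = 10.2225


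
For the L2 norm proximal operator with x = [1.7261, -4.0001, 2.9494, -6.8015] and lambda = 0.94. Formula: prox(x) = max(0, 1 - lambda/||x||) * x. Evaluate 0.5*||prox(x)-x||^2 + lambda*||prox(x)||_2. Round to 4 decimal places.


Step 1: Compute ||x||.
||x|| = 8.5988
Step 2: Compute scaling factor.
scale = max(0, 1 - 0.94/8.5988) = 0.8907
Step 3: prox(x) = [1.5374, -3.5628, 2.627, -6.058]
||prox(x)|| = 7.6588
Step 4: Proximal objective.
0.5*||prox-x||^2 = 0.4418
lambda*||prox|| = 7.1993
Total = 7.6411


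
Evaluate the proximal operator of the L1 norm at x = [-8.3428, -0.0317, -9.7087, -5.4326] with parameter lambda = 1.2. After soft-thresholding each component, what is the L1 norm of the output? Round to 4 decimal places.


Soft-thresholding with lambda = 1.2:
prox(-8.3428) = sign(-8.3428)*max(|-8.3428| - 1.2, 0) = -7.1428
prox(-0.0317) = sign(-0.0317)*max(|-0.0317| - 1.2, 0) = 0.0
prox(-9.7087) = sign(-9.7087)*max(|-9.7087| - 1.2, 0) = -8.5087
prox(-5.4326) = sign(-5.4326)*max(|-5.4326| - 1.2, 0) = -4.2326
prox(x) = [-7.1428, 0.0, -8.5087, -4.2326]
||prox(x)||_1 = 7.1428 + 0.0 + 8.5087 + 4.2326 = 19.8841


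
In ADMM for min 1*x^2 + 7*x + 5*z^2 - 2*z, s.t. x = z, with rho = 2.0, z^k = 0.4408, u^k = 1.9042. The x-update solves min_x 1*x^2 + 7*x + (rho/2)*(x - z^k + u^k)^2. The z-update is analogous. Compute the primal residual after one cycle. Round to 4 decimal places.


ADMM iteration with rho = 2.0, z^k = 0.4408, u^k = 1.9042
Step 1: x-update.
Minimize 1*x^2 + 7*x + (2.0/2)*(x - 0.4408 + 1.9042)^2
FOC: (2*1 + 2.0)*x = -7 + 2.0*(0.4408 - 1.9042)
x^{k+1} = -2.4817
Step 2: z-update.
Minimize 5*z^2 - 2*z + (2.0/2)*(-2.4817 - z + 1.9042)^2
FOC: (2*5 + 2.0)*z = 2 + 2.0*(-2.4817 + 1.9042)
z^{k+1} = 0.0704
Step 3: u-update.
u^{k+1} = 1.9042 - 2.4817 - 0.0704 = -0.6479
Step 4: Primal residual = |-2.4817 - 0.0704| = 2.5521


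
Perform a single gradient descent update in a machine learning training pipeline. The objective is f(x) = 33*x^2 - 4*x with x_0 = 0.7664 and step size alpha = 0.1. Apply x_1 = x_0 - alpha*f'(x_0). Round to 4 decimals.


We compute the gradient at x_0 and apply the update.
f'(x) = 66*x - 4
f'(0.7664) = 66*0.7664 - 4 = 46.5824
x_1 = 0.7664 - 0.1*46.5824 = -3.8918


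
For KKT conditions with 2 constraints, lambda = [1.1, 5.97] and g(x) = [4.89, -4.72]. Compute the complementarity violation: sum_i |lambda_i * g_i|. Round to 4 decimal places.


KKT complementary slackness check:
lambda_1 * g_1 = 1.1 * 4.89 = 5.379
lambda_2 * g_2 = 5.97 * -4.72 = -28.1784
Total violation = 5.379 + 28.1784 = 33.5574


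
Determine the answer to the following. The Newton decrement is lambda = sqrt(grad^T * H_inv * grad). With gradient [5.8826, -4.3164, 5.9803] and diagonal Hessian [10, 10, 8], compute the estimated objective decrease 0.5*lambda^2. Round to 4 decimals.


Step 1: H is diagonal, so H^(-1) * g = [0.5883, -0.4316, 0.7475].
Step 2: g^T H^(-1) g = sum_i g_i^2 / H_ii
  = (5.8826)^2/10 + (-4.3164)^2/10 + (5.9803)^2/8
  = 3.4605 + 1.8631 + 4.4705 = 9.7941
Step 3: Objective decrease = 0.5 * g^T H^(-1) g = 4.8971


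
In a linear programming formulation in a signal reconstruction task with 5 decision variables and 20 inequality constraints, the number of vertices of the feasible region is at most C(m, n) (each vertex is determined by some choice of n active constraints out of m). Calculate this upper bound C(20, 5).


Each vertex corresponds to some choice of n active constraints out of m, so the number of vertices is at most C(m, n) = m! / (n!(m-n)!).
m = 20, n = 5
Numerator: 20 * 19 * 18 * 17 * 16
Denominator: 5! = 120
C(20, 5) = 15504


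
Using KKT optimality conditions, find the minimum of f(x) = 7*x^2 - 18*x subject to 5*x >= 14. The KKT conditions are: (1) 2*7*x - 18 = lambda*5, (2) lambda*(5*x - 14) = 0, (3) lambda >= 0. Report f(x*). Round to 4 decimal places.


Step 1: Try lambda = 0 (constraint inactive).
x_unc = 18/(2*7) = 1.2857
Check: 5*1.2857 = 6.4285 < 14 -- violated!
Step 2: Constraint must be active: 5*x = 14
x* = 14/5 = 2.8
lambda = (2*7*2.8 - 18)/5 = 4.24
Step 3: Compute optimal value.
f(x*) = 7*2.8^2 - 18*2.8 = 4.48


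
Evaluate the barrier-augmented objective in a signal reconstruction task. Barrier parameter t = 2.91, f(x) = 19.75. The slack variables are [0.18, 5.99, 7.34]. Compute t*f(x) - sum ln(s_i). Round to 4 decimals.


Step 1: Compute log-barrier.
ln values: [-1.7148, 1.7901, 1.9933]
phi = -(-1.7148 + 1.7901 + 1.9933) = -2.0686
Step 2: Compute augmented objective.
t*f(x) = 2.91*19.75 = 57.4725
Total = 57.4725 - 2.0686 = 55.4039


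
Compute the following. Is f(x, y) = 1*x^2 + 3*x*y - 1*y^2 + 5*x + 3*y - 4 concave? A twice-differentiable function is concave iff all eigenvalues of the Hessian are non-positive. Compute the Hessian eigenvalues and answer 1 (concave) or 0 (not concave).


The Hessian of f(x,y) = 1*x^2 + 3*x*y - 1*y^2 + 5*x + 3*y - 4 is:
H = [[2, 3], [3, -2]]
Trace = 2 - 2 = 0
Determinant = 2*-2 - (3)^2 = -13
Discriminant = (0)^2 - 4*-13 = 52.0
Eigenvalues: lambda_1 = -3.6056, lambda_2 = 3.6056
The function is not concave.

0


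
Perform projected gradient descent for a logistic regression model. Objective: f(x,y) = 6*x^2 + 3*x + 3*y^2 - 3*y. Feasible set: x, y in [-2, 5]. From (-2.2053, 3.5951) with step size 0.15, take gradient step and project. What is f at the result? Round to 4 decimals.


Step 1: Compute gradient at (-2.2053, 3.5951).
grad_x = 2*6*-2.2053 + 3 = -23.4636
grad_y = 2*3*3.5951 - 3 = 18.5706
Step 2: Gradient step.
x_raw = -2.2053 - 0.15*-23.4636 = 1.3142
y_raw = 3.5951 - 0.15*18.5706 = 0.8095
Step 3: Project onto [-2, 5].
x_proj = clip(1.3142) = 1.3142
y_proj = clip(0.8095) = 0.8095
Step 4: Evaluate f.
f(1.3142, 0.8095) = 13.8435


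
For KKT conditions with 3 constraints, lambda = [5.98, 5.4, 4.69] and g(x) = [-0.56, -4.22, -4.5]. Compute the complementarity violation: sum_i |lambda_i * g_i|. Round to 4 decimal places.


KKT complementary slackness check:
lambda_1 * g_1 = 5.98 * -0.56 = -3.3488
lambda_2 * g_2 = 5.4 * -4.22 = -22.788
lambda_3 * g_3 = 4.69 * -4.5 = -21.105
Total violation = 3.3488 + 22.788 + 21.105 = 47.2418


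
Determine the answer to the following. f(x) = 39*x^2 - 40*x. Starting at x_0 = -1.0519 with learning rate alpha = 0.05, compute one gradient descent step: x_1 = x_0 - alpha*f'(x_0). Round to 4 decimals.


We compute the gradient at x_0 and apply the update.
f'(x) = 78*x - 40
f'(-1.0519) = 78*-1.0519 - 40 = -122.0482
x_1 = -1.0519 - 0.05*-122.0482 = 5.0505


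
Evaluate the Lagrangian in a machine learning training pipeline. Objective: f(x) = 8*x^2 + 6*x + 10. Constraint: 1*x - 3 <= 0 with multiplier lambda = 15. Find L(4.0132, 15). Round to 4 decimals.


Step 1: Evaluate f(x).
f(4.0132) = 8*4.0132^2 + 6*4.0132 + 10 = 162.9254
Step 2: Evaluate g(x).
g(4.0132) = 1*4.0132 - 3 = 1.0132
Step 3: Compute Lagrangian.
L = 162.9254 + 15*1.0132 = 178.1234


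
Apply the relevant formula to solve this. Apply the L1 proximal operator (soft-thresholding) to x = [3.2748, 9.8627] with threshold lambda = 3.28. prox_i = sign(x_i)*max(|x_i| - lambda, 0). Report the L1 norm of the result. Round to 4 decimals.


Soft-thresholding with lambda = 3.28:
prox(3.2748) = sign(3.2748)*max(|3.2748| - 3.28, 0) = 0.0
prox(9.8627) = sign(9.8627)*max(|9.8627| - 3.28, 0) = 6.5827
prox(x) = [0.0, 6.5827]
||prox(x)||_1 = 0.0 + 6.5827 = 6.5827


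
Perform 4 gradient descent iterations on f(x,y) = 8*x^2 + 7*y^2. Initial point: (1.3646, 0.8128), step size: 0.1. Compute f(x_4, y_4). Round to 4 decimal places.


Gradient descent on f(x,y) = 8*x^2 + 7*y^2.
Starting point: (1.3646, 0.8128), alpha = 0.1
Step 1: grad_x = 2*8*1.3646 = 21.8336, grad_y = 2*7*0.8128 = 11.3792
  x_1 = 1.3646 - 0.1*21.8336 = -0.8188
  y_1 = 0.8128 - 0.1*11.3792 = -0.3251
Step 2: grad_x = 2*8*-0.8188 = -13.1002, grad_y = 2*7*-0.3251 = -4.5517
  x_2 = -0.8188 - 0.1*-13.1002 = 0.4913
  y_2 = -0.3251 - 0.1*-4.5517 = 0.13
Step 3: grad_x = 2*8*0.4913 = 7.8601, grad_y = 2*7*0.13 = 1.8207
  x_3 = 0.4913 - 0.1*7.8601 = -0.2948
  y_3 = 0.13 - 0.1*1.8207 = -0.052
Step 4: grad_x = 2*8*-0.2948 = -4.7161, grad_y = 2*7*-0.052 = -0.7283
  x_4 = -0.2948 - 0.1*-4.7161 = 0.1769
  y_4 = -0.052 - 0.1*-0.7283 = 0.0208
f(0.1769, 0.0208) = 8*0.1769^2 + 7*0.0208^2 = 0.2532


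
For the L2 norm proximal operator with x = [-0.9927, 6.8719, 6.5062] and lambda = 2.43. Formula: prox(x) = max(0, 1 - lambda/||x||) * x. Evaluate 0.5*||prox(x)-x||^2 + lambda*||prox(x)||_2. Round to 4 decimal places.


Step 1: Compute ||x||.
||x|| = 9.5152
Step 2: Compute scaling factor.
scale = max(0, 1 - 2.43/9.5152) = 0.7446
Step 3: prox(x) = [-0.7392, 5.1169, 4.8446]
||prox(x)|| = 7.0852
Step 4: Proximal objective.
0.5*||prox-x||^2 = 2.9525
lambda*||prox|| = 17.217
Total = 20.1695


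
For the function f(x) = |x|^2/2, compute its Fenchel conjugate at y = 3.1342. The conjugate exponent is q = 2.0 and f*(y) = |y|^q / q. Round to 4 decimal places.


The conjugate exponent q satisfies 1/p + 1/q = 1.
p = 2, so q = 2/(2 - 1) = 2.0
|y|^q = 3.1342^2.0 = 9.8232
f*(3.1342) = 9.8232 / 2.0 = 4.9116


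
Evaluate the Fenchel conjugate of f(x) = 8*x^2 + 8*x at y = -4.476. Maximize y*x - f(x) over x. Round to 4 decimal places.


f*(y) = sup_x {y*x - a*x^2 - b*x} = sup_x {(y-b)*x - a*x^2}
FOC: (y - b) - 2a*x = 0 => x* = (y - b)/(2a)
x* = (-4.476 - 8)/(2*8) = -0.7798
f*(-4.476) = (y-b)^2/(4a) = (-4.476 - 8)^2/(4*8)
= 155.6506/32 = 4.8641


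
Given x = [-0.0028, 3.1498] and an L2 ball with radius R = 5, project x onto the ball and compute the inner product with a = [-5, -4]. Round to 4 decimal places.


Step 1: Compute ||x|| (intermediates to 6 decimals).
||x|| = sqrt((-0.0028)^2 + 3.1498^2) = 3.149801
Step 2: Project.
Since ||x|| <= R, proj = x (no scaling needed).
proj(x) = [-0.0028, 3.1498]
Step 3: Dot product.
a^T * proj(x) = -5*(-0.0028) - 4*3.1498 = -12.5852


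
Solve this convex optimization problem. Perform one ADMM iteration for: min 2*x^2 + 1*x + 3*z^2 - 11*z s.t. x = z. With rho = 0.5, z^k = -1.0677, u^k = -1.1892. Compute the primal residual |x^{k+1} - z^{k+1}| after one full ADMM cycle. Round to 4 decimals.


ADMM iteration with rho = 0.5, z^k = -1.0677, u^k = -1.1892
Step 1: x-update.
Minimize 2*x^2 + 1*x + (0.5/2)*(x + 1.0677 - 1.1892)^2
FOC: (2*2 + 0.5)*x = -1 + 0.5*(-1.0677 + 1.1892)
x^{k+1} = -0.2087
Step 2: z-update.
Minimize 3*z^2 - 11*z + (0.5/2)*(-0.2087 - z - 1.1892)^2
FOC: (2*3 + 0.5)*z = 11 + 0.5*(-0.2087 - 1.1892)
z^{k+1} = 1.5848
Step 3: u-update.
u^{k+1} = -1.1892 - 0.2087 - 1.5848 = -2.9827
Step 4: Primal residual = |-0.2087 - 1.5848| = 1.7935


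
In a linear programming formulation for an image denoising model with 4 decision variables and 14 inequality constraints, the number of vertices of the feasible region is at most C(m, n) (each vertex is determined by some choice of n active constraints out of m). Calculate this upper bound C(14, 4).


Each vertex corresponds to some choice of n active constraints out of m, so the number of vertices is at most C(m, n) = m! / (n!(m-n)!).
m = 14, n = 4
Numerator: 14 * 13 * 12 * 11
Denominator: 4! = 24
C(14, 4) = 1001


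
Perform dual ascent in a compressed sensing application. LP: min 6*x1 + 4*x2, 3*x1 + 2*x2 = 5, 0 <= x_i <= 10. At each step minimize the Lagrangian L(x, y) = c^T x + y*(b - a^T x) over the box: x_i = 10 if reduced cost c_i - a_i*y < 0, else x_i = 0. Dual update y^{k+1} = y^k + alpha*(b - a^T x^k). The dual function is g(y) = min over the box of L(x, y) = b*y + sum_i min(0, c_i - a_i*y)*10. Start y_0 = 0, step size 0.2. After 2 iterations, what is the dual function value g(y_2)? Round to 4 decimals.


Dual ascent for LP: min 6*x1 + 4*x2, 3*x1 + 2*x2 = 5, 0 <= x_i <= 10
Step 1: y^k = 0.0, reduced costs: (6.0, 4.0)
  x^k = (0.0, 0.0), subgradient = b - a^T x = 5.0
  y^{k+1} = 0.0 + 0.2*5.0 = 1.0
Step 2: y^k = 1.0, reduced costs: (3.0, 2.0)
  x^k = (0.0, 0.0), subgradient = b - a^T x = 5.0
  y^{k+1} = 1.0 + 0.2*5.0 = 2.0
Dual objective at y_2 = 2.0: reduced costs (0.0, 0.0), box minimizer x = (0.0, 0.0)
g(y_2) = b*y + (c1 - a1*y)*x1 + (c2 - a2*y)*x2 = 5*2.0 + 0.0*0.0 + 0.0*0.0 = 10.0 + 0.0 + 0.0 = 10.0


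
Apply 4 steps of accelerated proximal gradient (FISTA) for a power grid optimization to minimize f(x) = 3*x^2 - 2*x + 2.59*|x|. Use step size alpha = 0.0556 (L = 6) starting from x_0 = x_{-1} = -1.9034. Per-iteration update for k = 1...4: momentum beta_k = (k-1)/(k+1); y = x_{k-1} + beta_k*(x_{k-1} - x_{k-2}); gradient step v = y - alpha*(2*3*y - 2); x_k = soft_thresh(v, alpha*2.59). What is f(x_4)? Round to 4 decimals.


FISTA on f(x) = 3*x^2 - 2*x + 2.59*|x|
L = 6, alpha = 0.0556
Iteration 1: beta = 0.0, y = -1.9034 + 0.0*(-1.9034 + 1.9034) = -1.9034
  grad(y) = -13.4204, v = y - alpha*grad = -1.1572
  prox(v) = soft_thresh(-1.1572, 0.144) = -1.0132
Iteration 2: beta = 0.3333, y = -1.0132 + 0.3333*(-1.0132 + 1.9034) = -0.7165
  grad(y) = -6.299, v = y - alpha*grad = -0.3663
  prox(v) = soft_thresh(-0.3663, 0.144) = -0.2223
Iteration 3: beta = 0.5, y = -0.2223 + 0.5*(-0.2223 + 1.0132) = 0.1732
  grad(y) = -0.9608, v = y - alpha*grad = 0.2266
  prox(v) = soft_thresh(0.2266, 0.144) = 0.0826
Iteration 4: beta = 0.6, y = 0.0826 + 0.6*(0.0826 + 0.2223) = 0.2656
  grad(y) = -0.4067, v = y - alpha*grad = 0.2882
  prox(v) = soft_thresh(0.2882, 0.144) = 0.1442
f(x_4) = 3*0.1442^2 - 2*0.1442 + 2.59*|0.1442| = 0.1474


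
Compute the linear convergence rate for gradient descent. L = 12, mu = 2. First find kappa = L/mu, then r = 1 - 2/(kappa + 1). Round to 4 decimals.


Step 1: Compute the condition number.
kappa = L/mu = 12/2 = 6.0
Step 2: Compute the convergence rate.
r = 1 - 2/(kappa + 1) = 1 - 2*mu/(L + mu) = (L - mu)/(L + mu) = 10/14 = 0.7143


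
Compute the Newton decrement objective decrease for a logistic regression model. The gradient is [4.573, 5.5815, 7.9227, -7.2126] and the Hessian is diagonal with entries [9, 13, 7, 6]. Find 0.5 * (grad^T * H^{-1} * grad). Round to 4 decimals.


Step 1: H is diagonal, so H^(-1) * g = [0.5081, 0.4293, 1.1318, -1.2021].
Step 2: g^T H^(-1) g = sum_i g_i^2 / H_ii
  = (4.573)^2/9 + (5.5815)^2/13 + (7.9227)^2/7 + (-7.2126)^2/6
  = 2.3236 + 2.3964 + 8.967 + 8.6703 = 22.3573
Step 3: Objective decrease = 0.5 * g^T H^(-1) g = 11.1786


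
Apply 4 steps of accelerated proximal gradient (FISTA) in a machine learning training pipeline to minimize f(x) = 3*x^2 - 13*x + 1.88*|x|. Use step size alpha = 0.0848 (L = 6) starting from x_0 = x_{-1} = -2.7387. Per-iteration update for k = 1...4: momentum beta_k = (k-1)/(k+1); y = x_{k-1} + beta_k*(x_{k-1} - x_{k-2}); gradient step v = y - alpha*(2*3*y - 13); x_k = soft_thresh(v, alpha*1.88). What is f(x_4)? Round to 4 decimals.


FISTA on f(x) = 3*x^2 - 13*x + 1.88*|x|
L = 6, alpha = 0.0848
Iteration 1: beta = 0.0, y = -2.7387 + 0.0*(-2.7387 + 2.7387) = -2.7387
  grad(y) = -29.4322, v = y - alpha*grad = -0.2428
  prox(v) = soft_thresh(-0.2428, 0.1594) = -0.0834
Iteration 2: beta = 0.3333, y = -0.0834 + 0.3333*(-0.0834 + 2.7387) = 0.8017
  grad(y) = -8.19, v = y - alpha*grad = 1.4962
  prox(v) = soft_thresh(1.4962, 0.1594) = 1.3368
Iteration 3: beta = 0.5, y = 1.3368 + 0.5*(1.3368 + 0.0834) = 2.0468
  grad(y) = -0.7189, v = y - alpha*grad = 2.1078
  prox(v) = soft_thresh(2.1078, 0.1594) = 1.9484
Iteration 4: beta = 0.6, y = 1.9484 + 0.6*(1.9484 - 1.3368) = 2.3154
  grad(y) = 0.8922, v = y - alpha*grad = 2.2397
  prox(v) = soft_thresh(2.2397, 0.1594) = 2.0803
f(x_4) = 3*2.0803^2 - 13*2.0803 + 1.88*|2.0803| = -10.15


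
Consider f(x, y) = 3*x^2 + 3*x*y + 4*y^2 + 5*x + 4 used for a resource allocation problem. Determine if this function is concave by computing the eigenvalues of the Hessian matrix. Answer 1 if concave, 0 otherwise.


The Hessian of f(x,y) = 3*x^2 + 3*x*y + 4*y^2 + 5*x + 4 is:
H = [[6, 3], [3, 8]]
Trace = 6 + 8 = 14
Determinant = 6*8 - (3)^2 = 39
Discriminant = (14)^2 - 4*39 = 40.0
Eigenvalues: lambda_1 = 3.8377, lambda_2 = 10.1623
The function is not concave.

0


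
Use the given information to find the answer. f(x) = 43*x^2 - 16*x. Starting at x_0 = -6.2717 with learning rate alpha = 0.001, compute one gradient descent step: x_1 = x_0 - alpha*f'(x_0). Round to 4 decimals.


We compute the gradient at x_0 and apply the update.
f'(x) = 86*x - 16
f'(-6.2717) = 86*-6.2717 - 16 = -555.3662
x_1 = -6.2717 - 0.001*-555.3662 = -5.7163


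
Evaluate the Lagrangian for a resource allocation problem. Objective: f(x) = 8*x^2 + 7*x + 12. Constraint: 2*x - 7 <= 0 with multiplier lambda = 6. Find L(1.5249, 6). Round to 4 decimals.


Step 1: Evaluate f(x).
f(1.5249) = 8*1.5249^2 + 7*1.5249 + 12 = 41.2769
Step 2: Evaluate g(x).
g(1.5249) = 2*1.5249 - 7 = -3.9502
Step 3: Compute Lagrangian.
L = 41.2769 + 6*-3.9502 = 17.5757


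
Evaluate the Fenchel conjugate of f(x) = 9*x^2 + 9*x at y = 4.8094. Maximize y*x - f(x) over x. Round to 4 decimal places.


f*(y) = sup_x {y*x - a*x^2 - b*x} = sup_x {(y-b)*x - a*x^2}
FOC: (y - b) - 2a*x = 0 => x* = (y - b)/(2a)
x* = (4.8094 - 9)/(2*9) = -0.2328
f*(4.8094) = (y-b)^2/(4a) = (4.8094 - 9)^2/(4*9)
= 17.5611/36 = 0.4878


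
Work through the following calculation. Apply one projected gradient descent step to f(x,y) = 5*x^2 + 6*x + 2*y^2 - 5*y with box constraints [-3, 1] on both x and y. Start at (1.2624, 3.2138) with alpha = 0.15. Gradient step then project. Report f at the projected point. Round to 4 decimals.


Step 1: Compute gradient at (1.2624, 3.2138).
grad_x = 2*5*1.2624 + 6 = 18.624
grad_y = 2*2*3.2138 - 5 = 7.8552
Step 2: Gradient step.
x_raw = 1.2624 - 0.15*18.624 = -1.5312
y_raw = 3.2138 - 0.15*7.8552 = 2.0355
Step 3: Project onto [-3, 1].
x_proj = clip(-1.5312) = -1.5312
y_proj = clip(2.0355) = 1.0
Step 4: Evaluate f.
f(-1.5312, 1.0) = -0.4643


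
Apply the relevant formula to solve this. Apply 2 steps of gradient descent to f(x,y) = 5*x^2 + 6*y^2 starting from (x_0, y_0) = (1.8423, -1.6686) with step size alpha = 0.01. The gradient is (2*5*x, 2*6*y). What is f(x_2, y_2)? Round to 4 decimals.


Gradient descent on f(x,y) = 5*x^2 + 6*y^2.
Starting point: (1.8423, -1.6686), alpha = 0.01
Step 1: grad_x = 2*5*1.8423 = 18.423, grad_y = 2*6*-1.6686 = -20.0232
  x_1 = 1.8423 - 0.01*18.423 = 1.6581
  y_1 = -1.6686 - 0.01*-20.0232 = -1.4684
Step 2: grad_x = 2*5*1.6581 = 16.5807, grad_y = 2*6*-1.4684 = -17.6204
  x_2 = 1.6581 - 0.01*16.5807 = 1.4923
  y_2 = -1.4684 - 0.01*-17.6204 = -1.2922
f(1.4923, -1.2922) = 5*1.4923^2 + 6*(-1.2922)^2 = 21.1524


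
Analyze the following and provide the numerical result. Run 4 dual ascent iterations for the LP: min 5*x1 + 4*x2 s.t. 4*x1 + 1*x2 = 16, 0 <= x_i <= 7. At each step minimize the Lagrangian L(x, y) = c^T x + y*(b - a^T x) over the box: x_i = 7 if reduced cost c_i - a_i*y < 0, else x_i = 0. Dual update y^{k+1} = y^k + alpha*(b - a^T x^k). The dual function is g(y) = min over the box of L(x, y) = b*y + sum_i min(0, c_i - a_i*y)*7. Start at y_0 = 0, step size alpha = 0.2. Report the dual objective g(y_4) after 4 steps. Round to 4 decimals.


Dual ascent for LP: min 5*x1 + 4*x2, 4*x1 + 1*x2 = 16, 0 <= x_i <= 7
Step 1: y^k = 0.0, reduced costs: (5.0, 4.0)
  x^k = (0.0, 0.0), subgradient = b - a^T x = 16.0
  y^{k+1} = 0.0 + 0.2*16.0 = 3.2
Step 2: y^k = 3.2, reduced costs: (-7.8, 0.8)
  x^k = (7.0, 0.0), subgradient = b - a^T x = -12.0
  y^{k+1} = 3.2 + 0.2*-12.0 = 0.8
Step 3: y^k = 0.8, reduced costs: (1.8, 3.2)
  x^k = (0.0, 0.0), subgradient = b - a^T x = 16.0
  y^{k+1} = 0.8 + 0.2*16.0 = 4.0
Step 4: y^k = 4.0, reduced costs: (-11.0, 0.0)
  x^k = (7.0, 0.0), subgradient = b - a^T x = -12.0
  y^{k+1} = 4.0 + 0.2*-12.0 = 1.6
Dual objective at y_4 = 1.6: reduced costs (-1.4, 2.4), box minimizer x = (7.0, 0.0)
g(y_4) = b*y + (c1 - a1*y)*x1 + (c2 - a2*y)*x2 = 16*1.6 + (-1.4)*7.0 + 2.4*0.0 = 25.6 - 9.8 + 0.0 = 15.8


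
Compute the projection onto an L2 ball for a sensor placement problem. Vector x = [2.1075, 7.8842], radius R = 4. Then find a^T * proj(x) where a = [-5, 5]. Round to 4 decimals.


Step 1: Compute ||x|| (intermediates to 6 decimals).
||x|| = sqrt(2.1075^2 + 7.8842^2) = 8.161015
Step 2: Project.
Since ||x|| > R, scale = R/||x|| = 4/8.161015 = 0.490135, proj(x) = scale * x
proj(x) = [1.03296, 3.864322]
Step 3: Dot product.
a^T * proj(x) = -5*1.03296 + 5*3.864322 = 14.1568


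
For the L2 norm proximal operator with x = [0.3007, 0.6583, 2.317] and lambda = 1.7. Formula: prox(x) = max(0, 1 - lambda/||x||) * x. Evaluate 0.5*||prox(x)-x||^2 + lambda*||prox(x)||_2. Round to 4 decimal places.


Step 1: Compute ||x||.
||x|| = 2.4274
Step 2: Compute scaling factor.
scale = max(0, 1 - 1.7/2.4274) = 0.2997
Step 3: prox(x) = [0.0901, 0.1973, 0.6943]
||prox(x)|| = 0.7274
Step 4: Proximal objective.
0.5*||prox-x||^2 = 1.445
lambda*||prox|| = 1.2366
Total = 2.6816


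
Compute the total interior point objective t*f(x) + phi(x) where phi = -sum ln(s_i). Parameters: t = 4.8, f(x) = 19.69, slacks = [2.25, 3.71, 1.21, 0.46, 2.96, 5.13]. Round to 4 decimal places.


Step 1: Compute log-barrier.
ln values: [0.8109, 1.311, 0.1906, -0.7765, 1.0852, 1.6351]
phi = -(0.8109 + 1.311 + 0.1906 - 0.7765 + 1.0852 + 1.6351) = -4.2563
Step 2: Compute augmented objective.
t*f(x) = 4.8*19.69 = 94.512
Total = 94.512 - 4.2563 = 90.2557


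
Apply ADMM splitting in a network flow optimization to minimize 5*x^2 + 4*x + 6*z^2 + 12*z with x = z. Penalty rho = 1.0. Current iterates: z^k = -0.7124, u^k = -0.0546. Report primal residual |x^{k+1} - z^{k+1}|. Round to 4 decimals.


ADMM iteration with rho = 1.0, z^k = -0.7124, u^k = -0.0546
Step 1: x-update.
Minimize 5*x^2 + 4*x + (1.0/2)*(x + 0.7124 - 0.0546)^2
FOC: (2*5 + 1.0)*x = -4 + 1.0*(-0.7124 + 0.0546)
x^{k+1} = -0.4234
Step 2: z-update.
Minimize 6*z^2 + 12*z + (1.0/2)*(-0.4234 - z - 0.0546)^2
FOC: (2*6 + 1.0)*z = -12 + 1.0*(-0.4234 - 0.0546)
z^{k+1} = -0.9598
Step 3: u-update.
u^{k+1} = -0.0546 - 0.4234 + 0.9598 = 0.4818
Step 4: Primal residual = |-0.4234 + 0.9598| = 0.5364


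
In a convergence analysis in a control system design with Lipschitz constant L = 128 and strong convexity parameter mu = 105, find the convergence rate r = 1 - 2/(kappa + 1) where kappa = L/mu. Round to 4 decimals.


Step 1: Compute the condition number.
kappa = L/mu = 128/105 = 1.219
Step 2: Compute the convergence rate.
r = 1 - 2/(kappa + 1) = 1 - 2*mu/(L + mu) = (L - mu)/(L + mu) = 23/233 = 0.0987


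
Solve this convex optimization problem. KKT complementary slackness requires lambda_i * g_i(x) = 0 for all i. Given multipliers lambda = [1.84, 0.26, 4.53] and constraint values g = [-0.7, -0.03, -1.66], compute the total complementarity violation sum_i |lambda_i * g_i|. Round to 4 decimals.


KKT complementary slackness check:
lambda_1 * g_1 = 1.84 * -0.7 = -1.288
lambda_2 * g_2 = 0.26 * -0.03 = -0.0078
lambda_3 * g_3 = 4.53 * -1.66 = -7.5198
Total violation = 1.288 + 0.0078 + 7.5198 = 8.8156


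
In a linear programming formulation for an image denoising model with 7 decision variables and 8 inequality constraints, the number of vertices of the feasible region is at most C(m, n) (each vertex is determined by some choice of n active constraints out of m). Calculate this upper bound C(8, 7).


Each vertex corresponds to some choice of n active constraints out of m, so the number of vertices is at most C(m, n) = m! / (n!(m-n)!).
m = 8, n = 7
Numerator: 8 * 7 * 6 * 5 * 4 * 3 * 2
Denominator: 7! = 5040
C(8, 7) = 8


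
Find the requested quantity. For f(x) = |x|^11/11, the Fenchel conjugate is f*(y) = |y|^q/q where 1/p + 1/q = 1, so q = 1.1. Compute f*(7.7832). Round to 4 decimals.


The conjugate exponent q satisfies 1/p + 1/q = 1.
p = 11, so q = 11/(11 - 1) = 1.1
|y|^q = 7.7832^1.1 = 9.556
f*(7.7832) = 9.556 / 1.1 = 8.6872


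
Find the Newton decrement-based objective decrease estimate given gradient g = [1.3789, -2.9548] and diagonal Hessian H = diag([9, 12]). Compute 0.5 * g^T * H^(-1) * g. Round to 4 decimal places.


Step 1: H is diagonal, so H^(-1) * g = [0.1532, -0.2462].
Step 2: g^T H^(-1) g = sum_i g_i^2 / H_ii
  = (1.3789)^2/9 + (-2.9548)^2/12
  = 0.2113 + 0.7276 = 0.9388
Step 3: Objective decrease = 0.5 * g^T H^(-1) g = 0.4694


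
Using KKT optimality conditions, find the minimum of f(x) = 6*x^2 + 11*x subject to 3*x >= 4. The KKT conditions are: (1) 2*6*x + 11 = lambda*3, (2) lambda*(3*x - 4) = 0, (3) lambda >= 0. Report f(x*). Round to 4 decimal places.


Step 1: Try lambda = 0 (constraint inactive).
x_unc = -11/(2*6) = -0.9167
Check: 3*-0.9167 = -2.7501 < 4 -- violated!
Step 2: Constraint must be active: 3*x = 4
x* = 4/3 = 1.3333 (rounded; the exact value 4/3 is used below)
lambda = (2*6*(4/3) + 11)/3 = 9.0
Step 3: Compute optimal value.
f(x*) = 6*(4/3)^2 + 11*(4/3) = 25.3333


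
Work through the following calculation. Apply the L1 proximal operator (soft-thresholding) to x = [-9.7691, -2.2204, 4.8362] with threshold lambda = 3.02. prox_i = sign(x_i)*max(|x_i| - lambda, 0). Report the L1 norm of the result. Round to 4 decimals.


Soft-thresholding with lambda = 3.02:
prox(-9.7691) = sign(-9.7691)*max(|-9.7691| - 3.02, 0) = -6.7491
prox(-2.2204) = sign(-2.2204)*max(|-2.2204| - 3.02, 0) = 0.0
prox(4.8362) = sign(4.8362)*max(|4.8362| - 3.02, 0) = 1.8162
prox(x) = [-6.7491, 0.0, 1.8162]
||prox(x)||_1 = 6.7491 + 0.0 + 1.8162 = 8.5653


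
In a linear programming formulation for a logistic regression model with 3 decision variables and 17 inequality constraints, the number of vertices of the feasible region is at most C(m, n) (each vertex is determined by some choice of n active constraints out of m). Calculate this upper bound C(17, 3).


Each vertex corresponds to some choice of n active constraints out of m, so the number of vertices is at most C(m, n) = m! / (n!(m-n)!).
m = 17, n = 3
Numerator: 17 * 16 * 15
Denominator: 3! = 6
C(17, 3) = 680


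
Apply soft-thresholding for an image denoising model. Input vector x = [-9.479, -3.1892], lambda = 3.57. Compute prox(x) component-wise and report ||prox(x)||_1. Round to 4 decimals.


Soft-thresholding with lambda = 3.57:
prox(-9.479) = sign(-9.479)*max(|-9.479| - 3.57, 0) = -5.909
prox(-3.1892) = sign(-3.1892)*max(|-3.1892| - 3.57, 0) = 0.0
prox(x) = [-5.909, 0.0]
||prox(x)||_1 = 5.909 + 0.0 = 5.909


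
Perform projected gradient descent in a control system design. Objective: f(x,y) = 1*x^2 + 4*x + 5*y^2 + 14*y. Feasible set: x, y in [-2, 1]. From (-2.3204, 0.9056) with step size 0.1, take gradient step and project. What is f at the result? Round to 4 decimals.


Step 1: Compute gradient at (-2.3204, 0.9056).
grad_x = 2*1*-2.3204 + 4 = -0.6408
grad_y = 2*5*0.9056 + 14 = 23.056
Step 2: Gradient step.
x_raw = -2.3204 - 0.1*-0.6408 = -2.2563
y_raw = 0.9056 - 0.1*23.056 = -1.4
Step 3: Project onto [-2, 1].
x_proj = clip(-2.2563) = -2.0
y_proj = clip(-1.4) = -1.4
Step 4: Evaluate f.
f(-2.0, -1.4) = -13.8


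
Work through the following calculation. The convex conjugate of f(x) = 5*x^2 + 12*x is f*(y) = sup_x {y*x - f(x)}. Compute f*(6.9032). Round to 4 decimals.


f*(y) = sup_x {y*x - a*x^2 - b*x} = sup_x {(y-b)*x - a*x^2}
FOC: (y - b) - 2a*x = 0 => x* = (y - b)/(2a)
x* = (6.9032 - 12)/(2*5) = -0.5097
f*(6.9032) = (y-b)^2/(4a) = (6.9032 - 12)^2/(4*5)
= 25.9774/20 = 1.2989


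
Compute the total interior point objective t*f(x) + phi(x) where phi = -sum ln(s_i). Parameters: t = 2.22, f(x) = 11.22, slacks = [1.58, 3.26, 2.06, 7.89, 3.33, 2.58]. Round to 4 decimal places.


Step 1: Compute log-barrier.
ln values: [0.4574, 1.1817, 0.7227, 2.0656, 1.203, 0.9478]
phi = -(0.4574 + 1.1817 + 0.7227 + 2.0656 + 1.203 + 0.9478) = -6.5782
Step 2: Compute augmented objective.
t*f(x) = 2.22*11.22 = 24.9084
Total = 24.9084 - 6.5782 = 18.3302


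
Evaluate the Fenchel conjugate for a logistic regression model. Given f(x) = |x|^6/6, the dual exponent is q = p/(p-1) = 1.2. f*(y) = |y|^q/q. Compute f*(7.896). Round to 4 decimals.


The conjugate exponent q satisfies 1/p + 1/q = 1.
p = 6, so q = 6/(6 - 1) = 1.2
|y|^q = 7.896^1.2 = 11.9368
f*(7.896) = 11.9368 / 1.2 = 9.9473


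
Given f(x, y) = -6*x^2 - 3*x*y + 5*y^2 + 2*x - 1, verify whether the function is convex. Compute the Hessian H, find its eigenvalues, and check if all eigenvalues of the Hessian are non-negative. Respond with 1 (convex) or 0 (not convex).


The Hessian of f(x,y) = -6*x^2 - 3*x*y + 5*y^2 + 2*x - 1 is:
H = [[-12, -3], [-3, 10]]
Trace = -12 + 10 = -2
Determinant = -12*10 - (-3)^2 = -129
Discriminant = (-2)^2 - 4*-129 = 520.0
Eigenvalues: lambda_1 = -12.4018, lambda_2 = 10.4018
The function is not convex.

0


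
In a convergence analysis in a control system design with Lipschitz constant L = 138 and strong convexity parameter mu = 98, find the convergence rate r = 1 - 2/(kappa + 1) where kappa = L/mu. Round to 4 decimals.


Step 1: Compute the condition number.
kappa = L/mu = 138/98 = 1.4082
Step 2: Compute the convergence rate.
r = 1 - 2/(kappa + 1) = 1 - 2*mu/(L + mu) = (L - mu)/(L + mu) = 40/236 = 0.1695


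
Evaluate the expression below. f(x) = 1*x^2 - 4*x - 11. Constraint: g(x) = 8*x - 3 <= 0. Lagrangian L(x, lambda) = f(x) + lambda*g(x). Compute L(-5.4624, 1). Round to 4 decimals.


Step 1: Evaluate f(x).
f(-5.4624) = 1*(-5.4624)^2 - 4*(-5.4624) - 11 = 40.6874
Step 2: Evaluate g(x).
g(-5.4624) = 8*-5.4624 - 3 = -46.6992
Step 3: Compute Lagrangian.
L = 40.6874 + 1*-46.6992 = -6.0118


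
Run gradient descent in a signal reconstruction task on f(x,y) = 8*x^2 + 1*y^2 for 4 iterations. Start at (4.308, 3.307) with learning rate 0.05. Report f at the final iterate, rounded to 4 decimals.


Gradient descent on f(x,y) = 8*x^2 + 1*y^2.
Starting point: (4.308, 3.307), alpha = 0.05
Step 1: grad_x = 2*8*4.308 = 68.928, grad_y = 2*1*3.307 = 6.614
  x_1 = 4.308 - 0.05*68.928 = 0.8616
  y_1 = 3.307 - 0.05*6.614 = 2.9763
Step 2: grad_x = 2*8*0.8616 = 13.7856, grad_y = 2*1*2.9763 = 5.9526
  x_2 = 0.8616 - 0.05*13.7856 = 0.1723
  y_2 = 2.9763 - 0.05*5.9526 = 2.6787
Step 3: grad_x = 2*8*0.1723 = 2.7571, grad_y = 2*1*2.6787 = 5.3573
  x_3 = 0.1723 - 0.05*2.7571 = 0.0345
  y_3 = 2.6787 - 0.05*5.3573 = 2.4108
Step 4: grad_x = 2*8*0.0345 = 0.5514, grad_y = 2*1*2.4108 = 4.8216
  x_4 = 0.0345 - 0.05*0.5514 = 0.0069
  y_4 = 2.4108 - 0.05*4.8216 = 2.1697
f(0.0069, 2.1697) = 8*0.0069^2 + 1*2.1697^2 = 4.7081


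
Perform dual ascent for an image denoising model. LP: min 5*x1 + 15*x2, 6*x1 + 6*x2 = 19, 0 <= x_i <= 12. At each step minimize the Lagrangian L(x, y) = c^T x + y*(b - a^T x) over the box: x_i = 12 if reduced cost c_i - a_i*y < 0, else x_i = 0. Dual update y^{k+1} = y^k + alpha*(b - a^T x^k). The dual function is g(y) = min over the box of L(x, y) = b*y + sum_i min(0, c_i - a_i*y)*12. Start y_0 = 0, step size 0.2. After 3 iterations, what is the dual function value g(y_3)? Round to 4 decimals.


Dual ascent for LP: min 5*x1 + 15*x2, 6*x1 + 6*x2 = 19, 0 <= x_i <= 12
Step 1: y^k = 0.0, reduced costs: (5.0, 15.0)
  x^k = (0.0, 0.0), subgradient = b - a^T x = 19.0
  y^{k+1} = 0.0 + 0.2*19.0 = 3.8
Step 2: y^k = 3.8, reduced costs: (-17.8, -7.8)
  x^k = (12.0, 12.0), subgradient = b - a^T x = -125.0
  y^{k+1} = 3.8 + 0.2*-125.0 = -21.2
Step 3: y^k = -21.2, reduced costs: (132.2, 142.2)
  x^k = (0.0, 0.0), subgradient = b - a^T x = 19.0
  y^{k+1} = -21.2 + 0.2*19.0 = -17.4
Dual objective at y_3 = -17.4: reduced costs (109.4, 119.4), box minimizer x = (0.0, 0.0)
g(y_3) = b*y + (c1 - a1*y)*x1 + (c2 - a2*y)*x2 = 19*(-17.4) + 109.4*0.0 + 119.4*0.0 = -330.6 + 0.0 + 0.0 = -330.6
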